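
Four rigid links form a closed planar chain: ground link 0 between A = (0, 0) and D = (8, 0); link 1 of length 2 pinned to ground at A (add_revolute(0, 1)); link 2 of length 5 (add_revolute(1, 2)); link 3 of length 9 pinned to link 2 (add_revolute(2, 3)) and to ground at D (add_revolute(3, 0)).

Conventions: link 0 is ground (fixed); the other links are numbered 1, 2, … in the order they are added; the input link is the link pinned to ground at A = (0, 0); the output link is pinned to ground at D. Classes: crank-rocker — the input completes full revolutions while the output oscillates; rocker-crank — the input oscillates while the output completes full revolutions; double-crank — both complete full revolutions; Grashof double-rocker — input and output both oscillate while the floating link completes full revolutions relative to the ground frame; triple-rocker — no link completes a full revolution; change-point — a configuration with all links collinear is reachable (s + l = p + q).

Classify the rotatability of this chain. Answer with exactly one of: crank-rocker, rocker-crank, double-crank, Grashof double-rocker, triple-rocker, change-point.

lengths: ground=8, input=2, coupler=5, output=9
sorted: s=2 (shortest), l=9 (longest), p+q=13
s + l = 11 vs p + q = 13
s + l < p + q (Grashof) with shortest = input link → crank-rocker

crank-rocker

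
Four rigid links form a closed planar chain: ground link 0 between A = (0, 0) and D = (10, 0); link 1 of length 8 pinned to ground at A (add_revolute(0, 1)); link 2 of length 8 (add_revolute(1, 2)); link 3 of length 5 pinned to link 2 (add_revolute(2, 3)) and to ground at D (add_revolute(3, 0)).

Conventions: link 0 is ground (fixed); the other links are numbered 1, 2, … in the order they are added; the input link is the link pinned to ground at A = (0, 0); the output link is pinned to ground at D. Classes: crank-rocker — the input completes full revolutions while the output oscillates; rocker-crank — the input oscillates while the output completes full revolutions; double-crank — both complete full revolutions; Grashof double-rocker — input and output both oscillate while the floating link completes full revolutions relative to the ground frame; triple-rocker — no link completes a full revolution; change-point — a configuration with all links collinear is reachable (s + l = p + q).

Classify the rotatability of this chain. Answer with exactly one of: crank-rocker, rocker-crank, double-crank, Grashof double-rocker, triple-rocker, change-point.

lengths: ground=10, input=8, coupler=8, output=5
sorted: s=5 (shortest), l=10 (longest), p+q=16
s + l = 15 vs p + q = 16
s + l < p + q (Grashof) with shortest = output link → rocker-crank

rocker-crank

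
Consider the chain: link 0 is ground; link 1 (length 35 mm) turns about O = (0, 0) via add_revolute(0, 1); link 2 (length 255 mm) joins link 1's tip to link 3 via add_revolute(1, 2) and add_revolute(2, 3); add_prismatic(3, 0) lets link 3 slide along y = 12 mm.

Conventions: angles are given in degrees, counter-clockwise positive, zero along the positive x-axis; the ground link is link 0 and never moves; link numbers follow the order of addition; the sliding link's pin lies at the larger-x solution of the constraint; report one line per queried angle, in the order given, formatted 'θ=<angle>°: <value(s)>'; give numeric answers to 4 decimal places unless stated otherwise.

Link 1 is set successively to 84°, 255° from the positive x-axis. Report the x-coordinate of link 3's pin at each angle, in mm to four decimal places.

geometry: r = 35 mm, L = 255 mm, e = 12 mm
θ=84°: crank pin P = (r cos θ, r sin θ) = (3.658496, 34.808266)
θ=84°: h = r sin θ − e = 34.808266 − 12 = 22.808266
θ=84°: x = r cos θ + √(L² − h²) = 3.658496 + 253.977918 = 257.636415
θ=255°: crank pin P = (r cos θ, r sin θ) = (-9.058667, -33.807404)
θ=255°: h = r sin θ − e = -33.807404 − 12 = -45.807404
θ=255°: x = r cos θ + √(L² − h²) = -9.058667 + 250.851912 = 241.793245

θ=84°: 257.6364
θ=255°: 241.7932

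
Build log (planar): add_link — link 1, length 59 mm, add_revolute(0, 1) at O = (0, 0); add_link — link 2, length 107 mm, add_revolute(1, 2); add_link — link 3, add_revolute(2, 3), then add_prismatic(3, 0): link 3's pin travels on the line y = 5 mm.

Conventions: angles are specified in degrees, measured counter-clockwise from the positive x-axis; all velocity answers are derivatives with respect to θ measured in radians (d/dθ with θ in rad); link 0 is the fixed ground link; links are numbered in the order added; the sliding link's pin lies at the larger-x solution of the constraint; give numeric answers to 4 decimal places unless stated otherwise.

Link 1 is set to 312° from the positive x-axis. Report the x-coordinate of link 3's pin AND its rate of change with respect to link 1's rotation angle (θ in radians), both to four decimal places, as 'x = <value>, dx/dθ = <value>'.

geometry: r = 59 mm, L = 107 mm, e = 5 mm
crank pin P = (r cos θ, r sin θ) = (39.478706, -43.845545)
h = r sin θ − e = -43.845545 − 5 = -48.845545
x = r cos θ + √(L² − h²) = 39.478706 + 95.200382 = 134.679088
dx/dθ = −r sin θ − h·r cos θ/√(L² − h²) (θ in radians; h = -48.845545) = 64.101334

x = 134.6791, dx/dθ = 64.1013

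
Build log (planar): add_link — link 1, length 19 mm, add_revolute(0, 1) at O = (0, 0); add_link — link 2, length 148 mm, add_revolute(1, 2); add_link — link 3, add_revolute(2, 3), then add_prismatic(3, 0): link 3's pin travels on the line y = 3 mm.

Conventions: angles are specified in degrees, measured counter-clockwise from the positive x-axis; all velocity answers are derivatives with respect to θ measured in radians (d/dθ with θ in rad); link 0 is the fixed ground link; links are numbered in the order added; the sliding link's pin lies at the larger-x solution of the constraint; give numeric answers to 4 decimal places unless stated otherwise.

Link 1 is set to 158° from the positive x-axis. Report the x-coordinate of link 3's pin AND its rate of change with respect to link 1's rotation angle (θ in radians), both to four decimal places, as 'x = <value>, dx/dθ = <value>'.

geometry: r = 19 mm, L = 148 mm, e = 3 mm
crank pin P = (r cos θ, r sin θ) = (-17.616493, 7.117525)
h = r sin θ − e = 7.117525 − 3 = 4.117525
x = r cos θ + √(L² − h²) = -17.616493 + 147.942712 = 130.326219
dx/dθ = −r sin θ − h·r cos θ/√(L² − h²) (θ in radians; h = 4.117525) = -6.627225

x = 130.3262, dx/dθ = -6.6272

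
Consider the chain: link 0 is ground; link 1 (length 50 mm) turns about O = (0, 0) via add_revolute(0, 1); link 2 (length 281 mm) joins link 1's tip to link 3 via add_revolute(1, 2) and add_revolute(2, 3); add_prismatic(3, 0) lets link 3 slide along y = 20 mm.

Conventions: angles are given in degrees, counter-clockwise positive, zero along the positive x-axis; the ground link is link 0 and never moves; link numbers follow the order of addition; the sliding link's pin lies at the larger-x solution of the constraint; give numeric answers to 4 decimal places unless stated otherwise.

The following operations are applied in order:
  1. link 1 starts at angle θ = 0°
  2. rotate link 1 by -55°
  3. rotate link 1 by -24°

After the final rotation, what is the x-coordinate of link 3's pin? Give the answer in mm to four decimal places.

geometry: r = 50 mm, L = 281 mm, e = 20 mm; θ starts at 0°
rotate link 1 by -55°: θ ← 0° -55° = -55°
rotate link 1 by -24°: θ ← -55° -24° = -79°
crank pin P = (r cos θ, r sin θ) = (9.540450, -49.081359)
h = r sin θ − e = -49.081359 − 20 = -69.081359
x = r cos θ + √(L² − h²) = 9.540450 + 272.376148 = 281.916597

281.9166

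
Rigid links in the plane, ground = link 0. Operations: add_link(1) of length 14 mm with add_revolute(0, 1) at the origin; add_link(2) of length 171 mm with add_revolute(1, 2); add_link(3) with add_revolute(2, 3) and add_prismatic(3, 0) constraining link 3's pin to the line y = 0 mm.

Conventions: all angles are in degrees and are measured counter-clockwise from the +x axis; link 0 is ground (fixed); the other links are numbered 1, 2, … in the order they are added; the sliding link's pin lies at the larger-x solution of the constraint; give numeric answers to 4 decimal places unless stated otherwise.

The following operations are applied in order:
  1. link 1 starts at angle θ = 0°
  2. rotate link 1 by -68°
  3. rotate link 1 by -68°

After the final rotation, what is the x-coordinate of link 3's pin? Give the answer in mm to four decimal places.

geometry: r = 14 mm, L = 171 mm, e = 0 mm; θ starts at 0°
rotate link 1 by -68°: θ ← 0° -68° = -68°
rotate link 1 by -68°: θ ← -68° -68° = -136°
crank pin P = (r cos θ, r sin θ) = (-10.070757, -9.725217)
h = r sin θ − e = -9.725217 − 0 = -9.725217
x = r cos θ + √(L² − h²) = -10.070757 + 170.723227 = 160.652470

160.6525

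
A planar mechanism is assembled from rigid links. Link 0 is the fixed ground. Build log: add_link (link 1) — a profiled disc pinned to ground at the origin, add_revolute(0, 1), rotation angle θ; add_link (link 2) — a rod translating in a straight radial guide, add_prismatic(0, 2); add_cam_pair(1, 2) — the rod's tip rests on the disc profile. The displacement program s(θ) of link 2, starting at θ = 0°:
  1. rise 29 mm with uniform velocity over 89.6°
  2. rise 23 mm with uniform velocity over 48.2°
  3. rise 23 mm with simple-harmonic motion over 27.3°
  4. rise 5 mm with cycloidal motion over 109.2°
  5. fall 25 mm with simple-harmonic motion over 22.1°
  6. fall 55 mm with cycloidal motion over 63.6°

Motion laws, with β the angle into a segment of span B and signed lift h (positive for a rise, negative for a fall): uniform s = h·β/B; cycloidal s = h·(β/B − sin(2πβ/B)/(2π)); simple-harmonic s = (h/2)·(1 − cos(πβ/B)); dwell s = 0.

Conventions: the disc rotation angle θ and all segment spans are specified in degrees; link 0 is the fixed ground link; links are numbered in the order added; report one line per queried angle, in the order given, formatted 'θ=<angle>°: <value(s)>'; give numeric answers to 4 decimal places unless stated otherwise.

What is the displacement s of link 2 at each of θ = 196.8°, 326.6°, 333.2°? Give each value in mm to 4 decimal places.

seg 1 [0°–89.6°] uniform, h=29: full span → s += 29 → s = 29.0000
seg 2 [89.6°–137.8°] uniform, h=23: full span → s += 23 → s = 52.0000
seg 3 [137.8°–165.1°] simple-harmonic, h=23: full span → s += 23 → s = 75.0000
seg 4 [165.1°–274.3°] cycloidal, h=5: θ=196.8° here. β=31.7, B=109.2. 5·(0.2903 − sin(2π·0.2903)/(2π)) = 0.6811 → s = 75.6811
seg 4 [165.1°–274.3°] cycloidal, h=5: full span → s += 5 → s = 80.0000
seg 5 [274.3°–296.4°] simple-harmonic, h=-25: full span → s += -25 → s = 55.0000
seg 6 [296.4°–360°] cycloidal, h=-55: θ=326.6° here. β=30.2, B=63.6. -55·(0.4748 − sin(2π·0.4748)/(2π)) = -24.7385 → s = 30.2615
seg 6 [296.4°–360°] cycloidal, h=-55: θ=333.2° here. β=36.8, B=63.6. -55·(0.5786 − sin(2π·0.5786)/(2π)) = -35.9741 → s = 19.0259

θ=196.8°: 75.6811
θ=326.6°: 30.2615
θ=333.2°: 19.0259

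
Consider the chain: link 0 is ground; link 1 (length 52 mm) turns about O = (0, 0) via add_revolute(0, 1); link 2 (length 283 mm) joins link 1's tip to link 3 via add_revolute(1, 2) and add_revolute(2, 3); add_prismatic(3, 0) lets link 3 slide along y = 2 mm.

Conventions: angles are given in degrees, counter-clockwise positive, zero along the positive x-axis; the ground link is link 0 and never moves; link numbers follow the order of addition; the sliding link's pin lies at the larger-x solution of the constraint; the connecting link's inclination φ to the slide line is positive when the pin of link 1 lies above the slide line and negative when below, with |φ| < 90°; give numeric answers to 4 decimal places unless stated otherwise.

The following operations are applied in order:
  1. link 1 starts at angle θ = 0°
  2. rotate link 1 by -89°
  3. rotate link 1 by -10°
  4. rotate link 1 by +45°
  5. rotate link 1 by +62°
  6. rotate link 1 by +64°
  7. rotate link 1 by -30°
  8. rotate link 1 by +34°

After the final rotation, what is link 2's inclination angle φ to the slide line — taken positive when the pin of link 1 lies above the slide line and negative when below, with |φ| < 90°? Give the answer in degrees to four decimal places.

geometry: r = 52 mm, L = 283 mm, e = 2 mm; θ starts at 0°
rotate link 1 by -89°: θ ← 0° -89° = -89°
rotate link 1 by -10°: θ ← -89° -10° = -99°
rotate link 1 by +45°: θ ← -99° +45° = -54°
rotate link 1 by +62°: θ ← -54° +62° = 8°
rotate link 1 by +64°: θ ← 8° +64° = 72°
rotate link 1 by -30°: θ ← 72° -30° = 42°
rotate link 1 by +34°: θ ← 42° +34° = 76°
h = r sin θ − e = 50.455378 − 2 = 48.455378
sin φ = h / L = 48.455378 / 283 = 0.17122042
φ = arcsin(0.17122042) = 9.858784°

9.8588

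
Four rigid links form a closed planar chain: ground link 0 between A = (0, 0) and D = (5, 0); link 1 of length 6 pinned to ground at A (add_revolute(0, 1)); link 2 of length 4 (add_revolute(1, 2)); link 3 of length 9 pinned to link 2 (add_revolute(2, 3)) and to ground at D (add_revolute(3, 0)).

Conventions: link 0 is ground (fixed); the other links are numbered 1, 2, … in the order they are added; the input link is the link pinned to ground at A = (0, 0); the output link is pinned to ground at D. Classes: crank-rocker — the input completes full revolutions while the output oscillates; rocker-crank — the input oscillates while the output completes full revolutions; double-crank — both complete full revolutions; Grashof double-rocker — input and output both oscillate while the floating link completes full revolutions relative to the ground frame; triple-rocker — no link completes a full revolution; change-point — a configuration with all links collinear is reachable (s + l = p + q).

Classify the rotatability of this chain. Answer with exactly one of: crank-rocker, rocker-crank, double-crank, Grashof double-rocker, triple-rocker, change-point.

lengths: ground=5, input=6, coupler=4, output=9
sorted: s=4 (shortest), l=9 (longest), p+q=11
s + l = 13 vs p + q = 11
s + l > p + q → non-Grashof → no link fully rotates → triple-rocker

triple-rocker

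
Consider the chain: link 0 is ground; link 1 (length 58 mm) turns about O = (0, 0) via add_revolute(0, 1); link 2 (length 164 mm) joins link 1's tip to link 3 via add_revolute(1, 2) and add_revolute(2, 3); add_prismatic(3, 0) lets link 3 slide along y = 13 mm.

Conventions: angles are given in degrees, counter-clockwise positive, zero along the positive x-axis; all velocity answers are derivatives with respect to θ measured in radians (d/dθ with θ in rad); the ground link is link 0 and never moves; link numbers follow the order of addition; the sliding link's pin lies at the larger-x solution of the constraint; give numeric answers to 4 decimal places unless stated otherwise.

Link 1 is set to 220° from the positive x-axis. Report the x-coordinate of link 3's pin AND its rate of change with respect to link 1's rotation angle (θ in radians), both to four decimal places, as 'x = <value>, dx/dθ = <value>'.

geometry: r = 58 mm, L = 164 mm, e = 13 mm
crank pin P = (r cos θ, r sin θ) = (-44.430578, -37.281681)
h = r sin θ − e = -37.281681 − 13 = -50.281681
x = r cos θ + √(L² − h²) = -44.430578 + 156.101738 = 111.671160
dx/dθ = −r sin θ − h·r cos θ/√(L² − h²) (θ in radians; h = -50.281681) = 22.970219

x = 111.6712, dx/dθ = 22.9702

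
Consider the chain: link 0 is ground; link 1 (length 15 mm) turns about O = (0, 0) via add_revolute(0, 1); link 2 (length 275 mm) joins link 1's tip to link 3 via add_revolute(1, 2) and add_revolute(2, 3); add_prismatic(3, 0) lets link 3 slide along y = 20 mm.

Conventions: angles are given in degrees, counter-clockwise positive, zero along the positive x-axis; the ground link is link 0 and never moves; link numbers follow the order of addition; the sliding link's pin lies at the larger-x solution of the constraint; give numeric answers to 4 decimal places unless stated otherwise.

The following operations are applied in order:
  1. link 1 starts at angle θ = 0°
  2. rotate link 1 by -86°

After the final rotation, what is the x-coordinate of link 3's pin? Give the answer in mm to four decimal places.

geometry: r = 15 mm, L = 275 mm, e = 20 mm; θ starts at 0°
rotate link 1 by -86°: θ ← 0° -86° = -86°
crank pin P = (r cos θ, r sin θ) = (1.046347, -14.963461)
h = r sin θ − e = -14.963461 − 20 = -34.963461
x = r cos θ + √(L² − h²) = 1.046347 + 272.768320 = 273.814667

273.8147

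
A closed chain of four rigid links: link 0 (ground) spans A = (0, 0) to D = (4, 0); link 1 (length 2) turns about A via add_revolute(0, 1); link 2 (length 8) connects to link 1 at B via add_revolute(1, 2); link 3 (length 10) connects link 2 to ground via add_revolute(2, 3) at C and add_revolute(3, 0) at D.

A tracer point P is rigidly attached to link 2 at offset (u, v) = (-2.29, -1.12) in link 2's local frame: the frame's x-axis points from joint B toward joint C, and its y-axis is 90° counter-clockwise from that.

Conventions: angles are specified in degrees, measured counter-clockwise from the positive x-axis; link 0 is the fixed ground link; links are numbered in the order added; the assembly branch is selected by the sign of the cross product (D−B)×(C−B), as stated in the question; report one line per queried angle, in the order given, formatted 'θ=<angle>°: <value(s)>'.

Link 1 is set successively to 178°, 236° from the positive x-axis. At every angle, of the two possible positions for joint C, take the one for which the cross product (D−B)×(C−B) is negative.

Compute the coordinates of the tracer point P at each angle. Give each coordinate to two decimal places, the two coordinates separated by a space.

A=(0,0), D=(4.00,0)
θ=178°: B = A + 2.00·(cos178°, sin178°) = (-1.9988, 0.0698)
θ=178°: |BD| = 5.9992
θ=178°: circle(B,8.00) ∩ circle(D,10.00): a=-0.0008, h=8.0000
θ=178°:   candidates: C₊=(-1.9065,8.0693) cross=47.994; C₋=(-2.0927,-7.9297) cross=-47.994
θ=178°:   branch - wants cross < 0 → take C=(-2.0927,-7.9297) (cross=-47.994)
θ=178°: ex = (C−B)/|BC| = (-0.0117,-0.9999); ey = (0.9999,-0.0117)
θ=178°: P = B + -2.29·ex + -1.12·ey = (-3.0918,2.3728)
θ=236°: B = A + 2.00·(cos236°, sin236°) = (-1.1184, -1.6581)
θ=236°: |BD| = 5.3802
θ=236°: circle(B,8.00) ∩ circle(D,10.00): a=-0.6554, h=7.9731
θ=236°:   candidates: C₊=(-4.1991,5.7250) cross=42.897; C₋=(0.7152,-9.4451) cross=-42.897
θ=236°:   branch - wants cross < 0 → take C=(0.7152,-9.4451) (cross=-42.897)
θ=236°: ex = (C−B)/|BC| = (0.2292,-0.9734); ey = (0.9734,0.2292)
θ=236°: P = B + -2.29·ex + -1.12·ey = (-2.7334,0.3143)

θ=178°: -3.09 2.37
θ=236°: -2.73 0.31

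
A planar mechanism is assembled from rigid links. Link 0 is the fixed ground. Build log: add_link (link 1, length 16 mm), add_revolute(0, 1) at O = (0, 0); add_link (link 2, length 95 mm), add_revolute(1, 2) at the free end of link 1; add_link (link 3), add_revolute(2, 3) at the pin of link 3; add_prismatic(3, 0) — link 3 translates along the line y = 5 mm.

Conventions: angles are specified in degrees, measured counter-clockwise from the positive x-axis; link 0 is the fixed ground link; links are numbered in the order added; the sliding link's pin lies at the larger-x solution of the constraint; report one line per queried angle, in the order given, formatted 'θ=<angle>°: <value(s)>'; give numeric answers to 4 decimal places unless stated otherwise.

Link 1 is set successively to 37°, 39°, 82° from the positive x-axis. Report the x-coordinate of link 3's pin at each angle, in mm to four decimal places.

geometry: r = 16 mm, L = 95 mm, e = 5 mm
θ=37°: crank pin P = (r cos θ, r sin θ) = (12.778168, 9.629040)
θ=37°: h = r sin θ − e = 9.629040 − 5 = 4.629040
θ=37°: x = r cos θ + √(L² − h²) = 12.778168 + 94.887154 = 107.665322
θ=39°: crank pin P = (r cos θ, r sin θ) = (12.434335, 10.069126)
θ=39°: h = r sin θ − e = 10.069126 − 5 = 5.069126
θ=39°: x = r cos θ + √(L² − h²) = 12.434335 + 94.864661 = 107.298997
θ=82°: crank pin P = (r cos θ, r sin θ) = (2.226770, 15.844289)
θ=82°: h = r sin θ − e = 15.844289 − 5 = 10.844289
θ=82°: x = r cos θ + √(L² − h²) = 2.226770 + 94.379030 = 96.605800

θ=37°: 107.6653
θ=39°: 107.2990
θ=82°: 96.6058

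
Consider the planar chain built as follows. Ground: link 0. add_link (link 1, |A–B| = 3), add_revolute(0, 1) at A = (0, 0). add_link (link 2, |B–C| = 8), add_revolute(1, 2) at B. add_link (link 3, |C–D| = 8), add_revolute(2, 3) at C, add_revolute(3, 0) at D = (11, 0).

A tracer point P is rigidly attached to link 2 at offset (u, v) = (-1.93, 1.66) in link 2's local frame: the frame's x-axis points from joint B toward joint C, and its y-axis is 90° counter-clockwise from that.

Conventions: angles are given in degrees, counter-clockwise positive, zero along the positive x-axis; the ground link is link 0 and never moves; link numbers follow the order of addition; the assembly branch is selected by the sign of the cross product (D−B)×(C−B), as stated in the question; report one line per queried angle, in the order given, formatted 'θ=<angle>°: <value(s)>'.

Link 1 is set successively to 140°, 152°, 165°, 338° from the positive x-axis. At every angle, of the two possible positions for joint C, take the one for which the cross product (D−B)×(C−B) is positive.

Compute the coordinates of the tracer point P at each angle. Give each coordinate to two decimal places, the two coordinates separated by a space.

A=(0,0), D=(11.00,0)
θ=140°: B = A + 3.00·(cos140°, sin140°) = (-2.2981, 1.9284)
θ=140°: |BD| = 13.4372
θ=140°: circle(B,8.00) ∩ circle(D,8.00): a=6.7186, h=4.3428
θ=140°:   candidates: C₊=(4.9742,5.2621) cross=58.356; C₋=(3.7277,-3.3337) cross=-58.356
θ=140°:   branch + wants cross > 0 → take C=(4.9742,5.2621) (cross=58.356)
θ=140°: ex = (C−B)/|BC| = (0.9090,0.4167); ey = (-0.4167,0.9090)
θ=140°: P = B + -1.93·ex + 1.66·ey = (-4.7443,2.6331)
θ=152°: B = A + 3.00·(cos152°, sin152°) = (-2.6488, 1.4084)
θ=152°: |BD| = 13.7213
θ=152°: circle(B,8.00) ∩ circle(D,8.00): a=6.8607, h=4.1148
θ=152°:   candidates: C₊=(4.5979,4.7972) cross=56.460; C₋=(3.7532,-3.3888) cross=-56.460
θ=152°:   branch + wants cross > 0 → take C=(4.5979,4.7972) (cross=56.460)
θ=152°: ex = (C−B)/|BC| = (0.9058,0.4236); ey = (-0.4236,0.9058)
θ=152°: P = B + -1.93·ex + 1.66·ey = (-5.1003,2.0946)
θ=165°: B = A + 3.00·(cos165°, sin165°) = (-2.8978, 0.7765)
θ=165°: |BD| = 13.9195
θ=165°: circle(B,8.00) ∩ circle(D,8.00): a=6.9597, h=3.9449
θ=165°:   candidates: C₊=(4.2712,4.3270) cross=54.911; C₋=(3.8311,-3.5505) cross=-54.911
θ=165°:   branch + wants cross > 0 → take C=(4.2712,4.3270) (cross=54.911)
θ=165°: ex = (C−B)/|BC| = (0.8961,0.4438); ey = (-0.4438,0.8961)
θ=165°: P = B + -1.93·ex + 1.66·ey = (-5.3640,1.4074)
θ=338°: B = A + 3.00·(cos338°, sin338°) = (2.7816, -1.1238)
θ=338°: |BD| = 8.2949
θ=338°: circle(B,8.00) ∩ circle(D,8.00): a=4.1475, h=6.8409
θ=338°:   candidates: C₊=(5.9639,6.2160) cross=56.745; C₋=(7.8176,-7.3398) cross=-56.745
θ=338°:   branch + wants cross > 0 → take C=(5.9639,6.2160) (cross=56.745)
θ=338°: ex = (C−B)/|BC| = (0.3978,0.9175); ey = (-0.9175,0.3978)
θ=338°: P = B + -1.93·ex + 1.66·ey = (0.4908,-2.2342)

θ=140°: -4.74 2.63
θ=152°: -5.10 2.09
θ=165°: -5.36 1.41
θ=338°: 0.49 -2.23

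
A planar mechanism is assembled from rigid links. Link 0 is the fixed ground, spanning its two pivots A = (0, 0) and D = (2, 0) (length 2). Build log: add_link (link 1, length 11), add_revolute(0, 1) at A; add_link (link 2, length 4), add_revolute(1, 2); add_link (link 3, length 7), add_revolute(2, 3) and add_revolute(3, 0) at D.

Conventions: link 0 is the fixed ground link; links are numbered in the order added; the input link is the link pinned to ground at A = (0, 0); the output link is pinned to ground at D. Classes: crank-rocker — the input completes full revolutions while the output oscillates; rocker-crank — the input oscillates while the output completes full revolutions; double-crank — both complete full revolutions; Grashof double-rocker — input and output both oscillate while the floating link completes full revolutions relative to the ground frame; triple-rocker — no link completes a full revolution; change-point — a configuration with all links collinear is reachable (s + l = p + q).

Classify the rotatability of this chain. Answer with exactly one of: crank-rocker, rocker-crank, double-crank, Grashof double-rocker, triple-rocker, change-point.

lengths: ground=2, input=11, coupler=4, output=7
sorted: s=2 (shortest), l=11 (longest), p+q=11
s + l = 13 vs p + q = 11
s + l > p + q → non-Grashof → no link fully rotates → triple-rocker

triple-rocker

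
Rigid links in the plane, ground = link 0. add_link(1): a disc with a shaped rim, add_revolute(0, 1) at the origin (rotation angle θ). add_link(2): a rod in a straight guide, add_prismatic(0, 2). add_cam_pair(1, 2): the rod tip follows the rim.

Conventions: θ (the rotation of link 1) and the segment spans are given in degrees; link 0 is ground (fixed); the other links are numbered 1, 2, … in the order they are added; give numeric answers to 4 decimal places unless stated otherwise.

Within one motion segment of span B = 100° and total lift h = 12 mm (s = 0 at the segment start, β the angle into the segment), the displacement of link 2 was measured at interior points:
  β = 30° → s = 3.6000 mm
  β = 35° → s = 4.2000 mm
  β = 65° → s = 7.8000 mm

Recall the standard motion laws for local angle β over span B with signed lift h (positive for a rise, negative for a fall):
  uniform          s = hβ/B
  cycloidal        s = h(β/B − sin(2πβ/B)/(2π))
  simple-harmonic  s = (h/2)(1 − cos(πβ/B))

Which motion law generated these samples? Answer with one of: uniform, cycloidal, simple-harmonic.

candidates at β/B = r: uniform s = h·r (linear in β); cycloidal s = h·(r − sin(2πr)/(2π)); simple-harmonic s = (h/2)(1 − cos(πr))
β=30°: printed 3.6000 | uniform 3.6000, cycloidal 1.7836, simple-harmonic 2.4733
β=35°: printed 4.2000 | uniform 4.2000, cycloidal 2.6549, simple-harmonic 3.2761
β=65°: printed 7.8000 | uniform 7.8000, cycloidal 9.3451, simple-harmonic 8.7239
only one law matches every sample → uniform

uniform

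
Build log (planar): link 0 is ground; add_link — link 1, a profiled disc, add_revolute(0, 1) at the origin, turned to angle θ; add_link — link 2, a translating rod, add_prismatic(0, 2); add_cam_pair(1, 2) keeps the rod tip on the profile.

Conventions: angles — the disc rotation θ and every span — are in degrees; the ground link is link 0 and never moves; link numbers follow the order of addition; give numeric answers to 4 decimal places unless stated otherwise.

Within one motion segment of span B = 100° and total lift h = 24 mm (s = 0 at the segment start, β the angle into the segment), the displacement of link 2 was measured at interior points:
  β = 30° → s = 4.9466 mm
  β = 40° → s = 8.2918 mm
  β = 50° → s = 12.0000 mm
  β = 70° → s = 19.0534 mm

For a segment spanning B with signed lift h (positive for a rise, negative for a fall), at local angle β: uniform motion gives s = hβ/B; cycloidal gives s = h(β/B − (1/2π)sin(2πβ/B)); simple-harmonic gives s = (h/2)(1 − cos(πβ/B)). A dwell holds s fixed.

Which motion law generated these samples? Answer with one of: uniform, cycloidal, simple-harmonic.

candidates at β/B = r: uniform s = h·r (linear in β); cycloidal s = h·(r − sin(2πr)/(2π)); simple-harmonic s = (h/2)(1 − cos(πr))
β=30°: printed 4.9466 | uniform 7.2000, cycloidal 3.5672, simple-harmonic 4.9466
β=40°: printed 8.2918 | uniform 9.6000, cycloidal 7.3548, simple-harmonic 8.2918
β=50°: printed 12.0000 | uniform 12.0000, cycloidal 12.0000, simple-harmonic 12.0000
β=70°: printed 19.0534 | uniform 16.8000, cycloidal 20.4328, simple-harmonic 19.0534
only one law matches every sample → simple-harmonic

simple-harmonic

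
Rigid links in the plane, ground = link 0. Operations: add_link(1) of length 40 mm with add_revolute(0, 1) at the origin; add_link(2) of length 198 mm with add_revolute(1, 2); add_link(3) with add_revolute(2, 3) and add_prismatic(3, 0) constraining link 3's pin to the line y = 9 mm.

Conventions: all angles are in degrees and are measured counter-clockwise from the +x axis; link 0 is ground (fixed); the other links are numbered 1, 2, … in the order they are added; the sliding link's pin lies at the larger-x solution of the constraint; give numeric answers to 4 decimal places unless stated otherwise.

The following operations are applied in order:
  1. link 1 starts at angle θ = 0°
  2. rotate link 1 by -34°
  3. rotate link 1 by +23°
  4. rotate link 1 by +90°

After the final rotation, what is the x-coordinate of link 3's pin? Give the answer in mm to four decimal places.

geometry: r = 40 mm, L = 198 mm, e = 9 mm; θ starts at 0°
rotate link 1 by -34°: θ ← 0° -34° = -34°
rotate link 1 by +23°: θ ← -34° +23° = -11°
rotate link 1 by +90°: θ ← -11° +90° = 79°
crank pin P = (r cos θ, r sin θ) = (7.632360, 39.265087)
h = r sin θ − e = 39.265087 − 9 = 30.265087
x = r cos θ + √(L² − h²) = 7.632360 + 195.673260 = 203.305619

203.3056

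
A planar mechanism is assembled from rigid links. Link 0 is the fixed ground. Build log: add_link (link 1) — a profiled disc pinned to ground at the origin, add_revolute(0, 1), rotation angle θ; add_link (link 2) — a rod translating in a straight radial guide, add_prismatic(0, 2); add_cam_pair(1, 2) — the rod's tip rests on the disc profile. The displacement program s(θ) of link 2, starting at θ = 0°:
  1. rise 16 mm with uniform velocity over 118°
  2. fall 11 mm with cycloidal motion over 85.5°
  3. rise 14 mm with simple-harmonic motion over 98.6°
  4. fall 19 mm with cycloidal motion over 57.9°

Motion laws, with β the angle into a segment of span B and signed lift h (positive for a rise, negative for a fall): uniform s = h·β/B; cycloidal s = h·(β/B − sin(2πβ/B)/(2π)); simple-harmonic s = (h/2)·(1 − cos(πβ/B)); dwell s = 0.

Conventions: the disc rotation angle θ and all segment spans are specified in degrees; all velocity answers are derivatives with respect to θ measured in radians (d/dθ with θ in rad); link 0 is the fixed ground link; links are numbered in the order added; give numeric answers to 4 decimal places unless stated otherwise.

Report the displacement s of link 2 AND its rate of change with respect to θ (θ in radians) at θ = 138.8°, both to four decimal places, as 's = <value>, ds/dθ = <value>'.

seg 1 [0°–118°] uniform, h=16: full span → s += 16 → s = 16.0000
seg 2 [118°–203.5°] cycloidal, h=-11: θ=138.8° here. β=20.8, B=85.5. -11·(0.2433 − sin(2π·0.2433)/(2π)) = -0.9269 → s = 15.0731
velocity in seg [118°–203.5°] (cycloidal), θ in radians: β = 20.8° = 0.3630 rad, B = 85.5° = 1.4923 rad; ds/dθ = (h/B)(1 − cos(2πβ/B)) = ((-11)/1.4923)(1 − cos(2π·0.2433)) = -7.059999 mm/rad

s = 15.0731, ds/dθ = -7.0600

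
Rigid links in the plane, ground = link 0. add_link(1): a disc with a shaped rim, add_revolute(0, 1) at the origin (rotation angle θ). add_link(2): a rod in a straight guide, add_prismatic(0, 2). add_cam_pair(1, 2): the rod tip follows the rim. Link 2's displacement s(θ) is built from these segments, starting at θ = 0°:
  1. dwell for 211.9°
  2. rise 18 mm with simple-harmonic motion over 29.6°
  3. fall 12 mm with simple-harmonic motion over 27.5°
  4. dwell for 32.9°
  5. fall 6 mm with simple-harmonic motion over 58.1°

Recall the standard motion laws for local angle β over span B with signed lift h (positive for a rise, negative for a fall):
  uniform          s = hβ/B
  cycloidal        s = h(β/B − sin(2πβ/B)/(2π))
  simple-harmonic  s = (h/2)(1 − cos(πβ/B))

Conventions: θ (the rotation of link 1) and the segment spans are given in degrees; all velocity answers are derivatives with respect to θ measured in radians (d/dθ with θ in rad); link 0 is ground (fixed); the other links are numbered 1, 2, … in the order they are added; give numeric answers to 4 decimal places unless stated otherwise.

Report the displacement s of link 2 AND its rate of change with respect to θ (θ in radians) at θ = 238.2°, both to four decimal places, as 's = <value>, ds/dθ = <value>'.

segment 1 (0° to 211.9°, dwell): s unchanged at 0.0000
θ = 238.2° falls in segment 2 (211.9° to 241.5°, simple-harmonic, h = 18): β = 238.2 − 211.9 = 26.3°, B = 29.6°; Δs = 18/2·(1 − cos(π·0.8885)) = 17.4536; s = 0.0000 + 17.4536 = 17.4536
velocity in seg [211.9°–241.5°] (simple-harmonic), θ in radians: β = 26.3° = 0.4590 rad, B = 29.6° = 0.5166 rad; ds/dθ = (πh/(2B)) sin(πβ/B) = (π·18/(2·0.5166)) sin(π·0.8885) = 18.779306 mm/rad

s = 17.4536, ds/dθ = 18.7793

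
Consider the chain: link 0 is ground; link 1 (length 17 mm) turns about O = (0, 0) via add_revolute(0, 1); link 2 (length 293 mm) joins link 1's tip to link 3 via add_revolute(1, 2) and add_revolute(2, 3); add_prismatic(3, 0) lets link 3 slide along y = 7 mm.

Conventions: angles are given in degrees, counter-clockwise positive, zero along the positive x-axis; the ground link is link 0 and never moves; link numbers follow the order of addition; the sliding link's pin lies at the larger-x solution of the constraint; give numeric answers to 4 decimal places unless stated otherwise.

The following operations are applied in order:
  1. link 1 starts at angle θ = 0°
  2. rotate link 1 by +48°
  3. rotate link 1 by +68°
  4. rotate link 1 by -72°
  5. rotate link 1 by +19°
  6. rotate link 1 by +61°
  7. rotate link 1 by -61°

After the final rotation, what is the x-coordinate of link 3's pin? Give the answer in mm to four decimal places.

geometry: r = 17 mm, L = 293 mm, e = 7 mm; θ starts at 0°
rotate link 1 by +48°: θ ← 0° +48° = 48°
rotate link 1 by +68°: θ ← 48° +68° = 116°
rotate link 1 by -72°: θ ← 116° -72° = 44°
rotate link 1 by +19°: θ ← 44° +19° = 63°
rotate link 1 by +61°: θ ← 63° +61° = 124°
rotate link 1 by -61°: θ ← 124° -61° = 63°
crank pin P = (r cos θ, r sin θ) = (7.717838, 15.147111)
h = r sin θ − e = 15.147111 − 7 = 8.147111
x = r cos θ + √(L² − h²) = 7.717838 + 292.886709 = 300.604548

300.6045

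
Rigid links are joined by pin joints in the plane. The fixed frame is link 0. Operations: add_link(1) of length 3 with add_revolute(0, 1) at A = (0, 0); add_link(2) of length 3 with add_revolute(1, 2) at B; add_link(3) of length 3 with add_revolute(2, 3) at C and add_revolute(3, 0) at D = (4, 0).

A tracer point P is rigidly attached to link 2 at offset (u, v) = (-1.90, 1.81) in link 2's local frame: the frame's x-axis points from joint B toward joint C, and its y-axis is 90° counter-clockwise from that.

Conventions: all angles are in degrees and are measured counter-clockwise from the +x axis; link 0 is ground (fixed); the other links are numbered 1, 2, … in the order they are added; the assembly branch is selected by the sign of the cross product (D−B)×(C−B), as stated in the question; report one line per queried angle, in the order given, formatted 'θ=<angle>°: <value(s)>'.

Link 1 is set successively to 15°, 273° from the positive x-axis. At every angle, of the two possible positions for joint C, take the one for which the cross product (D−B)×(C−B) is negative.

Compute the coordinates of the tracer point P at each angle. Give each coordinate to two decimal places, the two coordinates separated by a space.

A=(0,0), D=(4.00,0)
θ=15°: B = A + 3.00·(cos15°, sin15°) = (2.8978, 0.7765)
θ=15°: |BD| = 1.3483
θ=15°: circle(B,3.00) ∩ circle(D,3.00): a=0.6741, h=2.9233
θ=15°:   candidates: C₊=(5.1324,2.7781) cross=3.941; C₋=(1.7654,-2.0016) cross=-3.941
θ=15°:   branch - wants cross < 0 → take C=(1.7654,-2.0016) (cross=-3.941)
θ=15°: ex = (C−B)/|BC| = (-0.3775,-0.9260); ey = (0.9260,-0.3775)
θ=15°: P = B + -1.90·ex + 1.81·ey = (5.2911,1.8527)
θ=273°: B = A + 3.00·(cos273°, sin273°) = (0.1570, -2.9959)
θ=273°: |BD| = 4.8728
θ=273°: circle(B,3.00) ∩ circle(D,3.00): a=2.4364, h=1.7504
θ=273°:   candidates: C₊=(1.0023,-0.1174) cross=8.529; C₋=(3.1547,-2.8785) cross=-8.529
θ=273°:   branch - wants cross < 0 → take C=(3.1547,-2.8785) (cross=-8.529)
θ=273°: ex = (C−B)/|BC| = (0.9992,0.0391); ey = (-0.0391,0.9992)
θ=273°: P = B + -1.90·ex + 1.81·ey = (-1.8124,-1.2617)

θ=15°: 5.29 1.85
θ=273°: -1.81 -1.26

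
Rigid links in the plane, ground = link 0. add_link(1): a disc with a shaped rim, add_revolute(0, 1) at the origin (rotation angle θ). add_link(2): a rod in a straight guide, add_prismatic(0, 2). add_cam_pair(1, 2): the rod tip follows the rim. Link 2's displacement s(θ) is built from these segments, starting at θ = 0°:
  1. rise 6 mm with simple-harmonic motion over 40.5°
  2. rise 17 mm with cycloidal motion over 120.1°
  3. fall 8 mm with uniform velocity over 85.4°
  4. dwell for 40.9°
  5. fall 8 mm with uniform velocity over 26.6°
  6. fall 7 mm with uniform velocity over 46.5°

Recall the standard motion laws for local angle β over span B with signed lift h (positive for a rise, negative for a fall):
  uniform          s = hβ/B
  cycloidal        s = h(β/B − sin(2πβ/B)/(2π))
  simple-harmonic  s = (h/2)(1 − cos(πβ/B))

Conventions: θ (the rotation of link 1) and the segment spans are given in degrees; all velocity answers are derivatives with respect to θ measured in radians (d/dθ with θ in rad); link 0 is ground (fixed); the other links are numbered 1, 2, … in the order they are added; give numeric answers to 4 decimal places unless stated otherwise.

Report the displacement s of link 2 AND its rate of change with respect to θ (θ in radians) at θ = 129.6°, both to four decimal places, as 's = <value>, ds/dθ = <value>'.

segment 1 (0° to 40.5°, simple-harmonic, h = 6) is passed completely: s = 0.0000 + (6) = 6.0000
θ = 129.6° falls in segment 2 (40.5° to 160.6°, cycloidal, h = 17): β = 129.6 − 40.5 = 89.1°, B = 120.1°; Δs = 17·(0.7419 − sin(2π·0.7419)/(2π)) = 15.3141; s = 6.0000 + 15.3141 = 21.3141
velocity in seg [40.5°–160.6°] (cycloidal), θ in radians: β = 89.1° = 1.5551 rad, B = 120.1° = 2.0961 rad; ds/dθ = (h/B)(1 − cos(2πβ/B)) = (17/2.0961)(1 − cos(2π·0.7419)) = 8.523650 mm/rad

s = 21.3141, ds/dθ = 8.5236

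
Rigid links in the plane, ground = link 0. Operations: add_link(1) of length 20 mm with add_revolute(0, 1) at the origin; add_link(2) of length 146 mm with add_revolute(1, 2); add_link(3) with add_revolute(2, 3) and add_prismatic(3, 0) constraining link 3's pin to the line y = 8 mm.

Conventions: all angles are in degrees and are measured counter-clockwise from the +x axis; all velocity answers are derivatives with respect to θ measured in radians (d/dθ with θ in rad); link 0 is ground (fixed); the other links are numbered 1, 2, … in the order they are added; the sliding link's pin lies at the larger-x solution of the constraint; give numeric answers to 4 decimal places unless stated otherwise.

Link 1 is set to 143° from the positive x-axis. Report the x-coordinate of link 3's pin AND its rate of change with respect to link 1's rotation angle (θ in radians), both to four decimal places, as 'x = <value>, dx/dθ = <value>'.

geometry: r = 20 mm, L = 146 mm, e = 8 mm
crank pin P = (r cos θ, r sin θ) = (-15.972710, 12.036300)
h = r sin θ − e = 12.036300 − 8 = 4.036300
x = r cos θ + √(L² − h²) = -15.972710 + 145.944196 = 129.971486
dx/dθ = −r sin θ − h·r cos θ/√(L² − h²) (θ in radians; h = 4.036300) = -11.594552

x = 129.9715, dx/dθ = -11.5946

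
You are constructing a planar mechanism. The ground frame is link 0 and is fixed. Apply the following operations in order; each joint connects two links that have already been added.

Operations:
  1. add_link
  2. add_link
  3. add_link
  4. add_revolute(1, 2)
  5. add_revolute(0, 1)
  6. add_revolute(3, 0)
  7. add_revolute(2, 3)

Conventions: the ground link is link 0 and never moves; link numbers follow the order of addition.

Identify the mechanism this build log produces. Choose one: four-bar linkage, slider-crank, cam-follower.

links: 4 (incl. ground); joints: 4 revolute, 0 prismatic, 0 higher (cam) pair, forming one closed loop
4 links in a single 4R loop → four-bar linkage

four-bar linkage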